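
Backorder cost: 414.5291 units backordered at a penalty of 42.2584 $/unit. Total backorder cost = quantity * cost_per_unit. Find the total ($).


Total = 414.5291 * 42.2584 = 17517.3365

17517.3365 $


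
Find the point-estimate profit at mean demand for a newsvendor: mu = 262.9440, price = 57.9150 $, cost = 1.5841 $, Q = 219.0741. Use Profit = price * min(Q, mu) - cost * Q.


Sales at mu = min(219.0741, 262.9440) = 219.0741
Revenue = 57.9150 * 219.0741 = 12687.6765
Total cost = 1.5841 * 219.0741 = 347.0353
Profit = 12687.6765 - 347.0353 = 12340.6412

12340.6412 $


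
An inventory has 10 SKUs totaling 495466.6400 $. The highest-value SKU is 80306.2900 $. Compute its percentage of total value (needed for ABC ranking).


Top item = 80306.2900
Total = 495466.6400
Percentage = 80306.2900 / 495466.6400 * 100 = 16.2082

16.2082%


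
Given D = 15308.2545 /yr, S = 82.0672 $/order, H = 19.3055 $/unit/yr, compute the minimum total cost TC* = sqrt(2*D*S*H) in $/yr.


2*D*S*H = 48507214.8923
TC* = sqrt(48507214.8923) = 6964.7121

6964.7121 $/yr


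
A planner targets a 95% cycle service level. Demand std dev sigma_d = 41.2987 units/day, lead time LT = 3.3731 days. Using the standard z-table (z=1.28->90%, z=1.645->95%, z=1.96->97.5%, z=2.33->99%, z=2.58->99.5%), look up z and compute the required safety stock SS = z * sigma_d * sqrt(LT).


From the table, SL = 95% corresponds to z = 1.645
sqrt(LT) = sqrt(3.3731) = 1.8366
SS = 1.645 * 41.2987 * 1.8366 = 124.7719

124.7719 units


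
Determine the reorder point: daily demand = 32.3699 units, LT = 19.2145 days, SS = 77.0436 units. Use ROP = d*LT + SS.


d*LT = 32.3699 * 19.2145 = 621.9714
ROP = 621.9714 + 77.0436 = 699.0150

699.0150 units


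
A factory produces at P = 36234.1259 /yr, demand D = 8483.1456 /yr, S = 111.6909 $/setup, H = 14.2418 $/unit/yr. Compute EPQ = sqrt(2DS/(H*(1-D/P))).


1 - D/P = 1 - 0.2341 = 0.7659
H*(1-D/P) = 10.9075
2DS = 1894980.3338
EPQ = sqrt(173731.7861) = 416.8115

416.8115 units


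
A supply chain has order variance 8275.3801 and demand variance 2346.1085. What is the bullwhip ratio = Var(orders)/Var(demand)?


BW = 8275.3801 / 2346.1085 = 3.5273

3.5273


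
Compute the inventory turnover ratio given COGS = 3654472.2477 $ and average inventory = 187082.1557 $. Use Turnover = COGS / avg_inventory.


Turnover = 3654472.2477 / 187082.1557 = 19.5341

19.5341


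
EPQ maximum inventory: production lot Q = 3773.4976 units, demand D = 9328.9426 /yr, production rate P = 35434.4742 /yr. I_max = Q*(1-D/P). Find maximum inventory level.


D/P = 0.2633
1 - D/P = 0.7367
I_max = 3773.4976 * 0.7367 = 2780.0373

2780.0373 units


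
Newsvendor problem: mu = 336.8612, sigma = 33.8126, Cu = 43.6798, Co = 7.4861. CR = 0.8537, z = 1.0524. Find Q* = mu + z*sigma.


CR = Cu/(Cu+Co) = 43.6798/(43.6798+7.4861) = 0.8537
z = 1.0524
Q* = 336.8612 + 1.0524 * 33.8126 = 372.4456

372.4456 units


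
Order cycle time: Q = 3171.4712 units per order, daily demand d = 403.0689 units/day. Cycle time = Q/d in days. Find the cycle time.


Cycle = 3171.4712 / 403.0689 = 7.8683

7.8683 days


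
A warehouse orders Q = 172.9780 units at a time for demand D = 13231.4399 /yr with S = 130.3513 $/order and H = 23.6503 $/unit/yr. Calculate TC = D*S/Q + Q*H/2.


Ordering cost = D*S/Q = 9970.8367
Holding cost = Q*H/2 = 2045.4908
TC = 9970.8367 + 2045.4908 = 12016.3275

12016.3275 $/yr


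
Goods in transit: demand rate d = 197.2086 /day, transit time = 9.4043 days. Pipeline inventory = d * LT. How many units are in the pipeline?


Pipeline = 197.2086 * 9.4043 = 1854.6088

1854.6088 units


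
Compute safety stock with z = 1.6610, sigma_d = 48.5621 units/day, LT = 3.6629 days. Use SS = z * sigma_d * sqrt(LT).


sqrt(LT) = sqrt(3.6629) = 1.9139
SS = 1.6610 * 48.5621 * 1.9139 = 154.3759

154.3759 units


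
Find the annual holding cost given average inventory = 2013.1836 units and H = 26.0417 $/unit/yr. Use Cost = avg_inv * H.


Cost = 2013.1836 * 26.0417 = 52426.7234

52426.7234 $/yr


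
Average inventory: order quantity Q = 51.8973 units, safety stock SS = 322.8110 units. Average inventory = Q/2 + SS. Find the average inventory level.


Q/2 = 25.9487
Avg = 25.9487 + 322.8110 = 348.7596

348.7596 units


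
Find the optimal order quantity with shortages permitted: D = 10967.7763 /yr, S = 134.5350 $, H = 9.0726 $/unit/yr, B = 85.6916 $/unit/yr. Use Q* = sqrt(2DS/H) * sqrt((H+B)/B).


sqrt(2DS/H) = 570.3298
sqrt((H+B)/B) = 1.0516
Q* = 570.3298 * 1.0516 = 599.7622

599.7622 units


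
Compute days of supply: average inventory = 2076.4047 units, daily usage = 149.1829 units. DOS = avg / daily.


DOS = 2076.4047 / 149.1829 = 13.9185

13.9185 days


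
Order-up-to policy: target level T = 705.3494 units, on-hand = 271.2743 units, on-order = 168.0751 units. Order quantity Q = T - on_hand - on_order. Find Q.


Inventory position = OH + OO = 271.2743 + 168.0751 = 439.3494
Q = 705.3494 - 439.3494 = 266.0000

266.0000 units


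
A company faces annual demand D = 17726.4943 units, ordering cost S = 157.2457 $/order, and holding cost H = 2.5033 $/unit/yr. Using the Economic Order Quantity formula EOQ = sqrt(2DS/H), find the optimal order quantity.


2*D*S = 2 * 17726.4943 * 157.2457 = 5574830.0095
2*D*S/H = 2226992.3739
EOQ = sqrt(2226992.3739) = 1492.3111

1492.3111 units


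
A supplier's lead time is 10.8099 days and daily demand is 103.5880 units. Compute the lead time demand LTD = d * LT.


LTD = 103.5880 * 10.8099 = 1119.7759

1119.7759 units


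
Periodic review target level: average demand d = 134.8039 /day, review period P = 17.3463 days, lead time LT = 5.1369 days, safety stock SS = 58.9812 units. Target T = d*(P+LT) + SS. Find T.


P + LT = 22.4832
d*(P+LT) = 134.8039 * 22.4832 = 3030.8230
T = 3030.8230 + 58.9812 = 3089.8042

3089.8042 units


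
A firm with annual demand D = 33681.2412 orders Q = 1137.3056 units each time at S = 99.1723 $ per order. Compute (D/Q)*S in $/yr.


Number of orders = D/Q = 29.6149
Cost = 29.6149 * 99.1723 = 2936.9821

2936.9821 $/yr


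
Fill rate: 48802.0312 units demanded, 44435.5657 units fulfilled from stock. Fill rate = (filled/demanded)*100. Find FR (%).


FR = 44435.5657 / 48802.0312 * 100 = 91.0527

91.0527%


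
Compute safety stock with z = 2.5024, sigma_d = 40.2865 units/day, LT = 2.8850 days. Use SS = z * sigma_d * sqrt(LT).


sqrt(LT) = sqrt(2.8850) = 1.6985
SS = 2.5024 * 40.2865 * 1.6985 = 171.2337

171.2337 units


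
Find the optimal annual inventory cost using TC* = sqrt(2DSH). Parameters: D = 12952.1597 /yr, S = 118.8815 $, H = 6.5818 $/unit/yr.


2*D*S*H = 20268944.9814
TC* = sqrt(20268944.9814) = 4502.1045

4502.1045 $/yr


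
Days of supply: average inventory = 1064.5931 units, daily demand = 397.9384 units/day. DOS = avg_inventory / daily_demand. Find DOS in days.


DOS = 1064.5931 / 397.9384 = 2.6753

2.6753 days


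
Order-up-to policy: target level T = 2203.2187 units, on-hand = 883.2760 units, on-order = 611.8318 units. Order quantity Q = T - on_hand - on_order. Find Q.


Inventory position = OH + OO = 883.2760 + 611.8318 = 1495.1078
Q = 2203.2187 - 1495.1078 = 708.1109

708.1109 units


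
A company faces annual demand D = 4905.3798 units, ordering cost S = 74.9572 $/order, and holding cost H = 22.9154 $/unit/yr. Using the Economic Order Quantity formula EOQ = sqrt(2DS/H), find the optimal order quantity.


2*D*S = 2 * 4905.3798 * 74.9572 = 735387.0695
2*D*S/H = 32091.3914
EOQ = sqrt(32091.3914) = 179.1407

179.1407 units


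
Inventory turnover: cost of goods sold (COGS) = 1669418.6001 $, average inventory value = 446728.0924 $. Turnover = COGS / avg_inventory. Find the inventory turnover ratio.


Turnover = 1669418.6001 / 446728.0924 = 3.7370

3.7370


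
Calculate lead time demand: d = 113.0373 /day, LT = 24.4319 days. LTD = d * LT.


LTD = 113.0373 * 24.4319 = 2761.7160

2761.7160 units


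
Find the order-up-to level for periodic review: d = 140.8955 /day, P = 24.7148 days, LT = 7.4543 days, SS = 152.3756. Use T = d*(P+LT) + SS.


P + LT = 32.1691
d*(P+LT) = 140.8955 * 32.1691 = 4532.4814
T = 4532.4814 + 152.3756 = 4684.8570

4684.8570 units


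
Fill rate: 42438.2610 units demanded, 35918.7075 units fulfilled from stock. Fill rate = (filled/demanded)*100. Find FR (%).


FR = 35918.7075 / 42438.2610 * 100 = 84.6376

84.6376%


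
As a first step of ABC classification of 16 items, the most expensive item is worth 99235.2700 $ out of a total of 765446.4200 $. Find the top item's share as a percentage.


Top item = 99235.2700
Total = 765446.4200
Percentage = 99235.2700 / 765446.4200 * 100 = 12.9644

12.9644%


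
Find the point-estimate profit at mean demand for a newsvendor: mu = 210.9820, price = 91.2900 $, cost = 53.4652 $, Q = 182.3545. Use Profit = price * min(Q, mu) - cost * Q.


Sales at mu = min(182.3545, 210.9820) = 182.3545
Revenue = 91.2900 * 182.3545 = 16647.1423
Total cost = 53.4652 * 182.3545 = 9749.6198
Profit = 16647.1423 - 9749.6198 = 6897.5225

6897.5225 $


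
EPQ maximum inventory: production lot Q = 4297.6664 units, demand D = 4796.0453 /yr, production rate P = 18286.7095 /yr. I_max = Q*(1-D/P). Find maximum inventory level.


D/P = 0.2623
1 - D/P = 0.7377
I_max = 4297.6664 * 0.7377 = 3170.5198

3170.5198 units


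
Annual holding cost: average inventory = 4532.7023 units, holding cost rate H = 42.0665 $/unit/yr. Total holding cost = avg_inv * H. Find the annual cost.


Cost = 4532.7023 * 42.0665 = 190674.9213

190674.9213 $/yr


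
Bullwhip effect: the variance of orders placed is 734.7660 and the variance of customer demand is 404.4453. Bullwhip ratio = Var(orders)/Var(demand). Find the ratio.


BW = 734.7660 / 404.4453 = 1.8167

1.8167


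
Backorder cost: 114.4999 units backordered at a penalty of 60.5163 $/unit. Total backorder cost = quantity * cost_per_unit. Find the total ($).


Total = 114.4999 * 60.5163 = 6929.1103

6929.1103 $


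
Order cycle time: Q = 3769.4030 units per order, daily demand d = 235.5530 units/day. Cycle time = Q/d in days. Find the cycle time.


Cycle = 3769.4030 / 235.5530 = 16.0024

16.0024 days


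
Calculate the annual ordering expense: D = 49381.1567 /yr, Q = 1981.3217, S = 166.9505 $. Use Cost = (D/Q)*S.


Number of orders = D/Q = 24.9233
Cost = 24.9233 * 166.9505 = 4160.9643

4160.9643 $/yr


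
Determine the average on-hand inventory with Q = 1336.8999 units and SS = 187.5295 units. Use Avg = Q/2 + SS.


Q/2 = 668.4499
Avg = 668.4499 + 187.5295 = 855.9794

855.9794 units


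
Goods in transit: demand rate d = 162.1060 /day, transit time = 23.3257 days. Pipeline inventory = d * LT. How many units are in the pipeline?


Pipeline = 162.1060 * 23.3257 = 3781.2359

3781.2359 units


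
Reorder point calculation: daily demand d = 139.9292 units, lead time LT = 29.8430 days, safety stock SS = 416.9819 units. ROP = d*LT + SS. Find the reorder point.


d*LT = 139.9292 * 29.8430 = 4175.9071
ROP = 4175.9071 + 416.9819 = 4592.8890

4592.8890 units


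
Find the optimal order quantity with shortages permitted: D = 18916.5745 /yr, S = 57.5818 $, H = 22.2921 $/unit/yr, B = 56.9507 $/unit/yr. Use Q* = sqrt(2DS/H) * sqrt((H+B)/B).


sqrt(2DS/H) = 312.6104
sqrt((H+B)/B) = 1.1796
Q* = 312.6104 * 1.1796 = 368.7515

368.7515 units


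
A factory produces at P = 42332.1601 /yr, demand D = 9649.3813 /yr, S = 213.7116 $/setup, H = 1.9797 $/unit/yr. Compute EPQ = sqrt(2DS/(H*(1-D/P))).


1 - D/P = 1 - 0.2279 = 0.7721
H*(1-D/P) = 1.5284
2DS = 4124369.4333
EPQ = sqrt(2698420.5264) = 1642.6870

1642.6870 units


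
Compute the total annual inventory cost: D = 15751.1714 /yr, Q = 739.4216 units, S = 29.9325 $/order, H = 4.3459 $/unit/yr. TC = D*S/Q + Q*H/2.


Ordering cost = D*S/Q = 637.6226
Holding cost = Q*H/2 = 1606.7262
TC = 637.6226 + 1606.7262 = 2244.3488

2244.3488 $/yr


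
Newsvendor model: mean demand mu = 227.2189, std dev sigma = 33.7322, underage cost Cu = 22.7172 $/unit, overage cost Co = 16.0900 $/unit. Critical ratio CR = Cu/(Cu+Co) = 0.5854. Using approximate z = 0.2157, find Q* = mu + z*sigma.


CR = Cu/(Cu+Co) = 22.7172/(22.7172+16.0900) = 0.5854
z = 0.2157
Q* = 227.2189 + 0.2157 * 33.7322 = 234.4949

234.4949 units


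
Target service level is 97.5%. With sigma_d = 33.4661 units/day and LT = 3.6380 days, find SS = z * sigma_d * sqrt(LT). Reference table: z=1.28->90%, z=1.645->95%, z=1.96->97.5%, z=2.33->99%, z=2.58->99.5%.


From the table, SL = 97.5% corresponds to z = 1.96
sqrt(LT) = sqrt(3.6380) = 1.9074
SS = 1.96 * 33.4661 * 1.9074 = 125.1101

125.1101 units


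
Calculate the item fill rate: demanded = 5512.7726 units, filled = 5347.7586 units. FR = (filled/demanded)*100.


FR = 5347.7586 / 5512.7726 * 100 = 97.0067

97.0067%


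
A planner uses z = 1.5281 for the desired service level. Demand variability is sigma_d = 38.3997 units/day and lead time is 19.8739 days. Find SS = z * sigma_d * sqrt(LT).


sqrt(LT) = sqrt(19.8739) = 4.4580
SS = 1.5281 * 38.3997 * 4.4580 = 261.5900

261.5900 units


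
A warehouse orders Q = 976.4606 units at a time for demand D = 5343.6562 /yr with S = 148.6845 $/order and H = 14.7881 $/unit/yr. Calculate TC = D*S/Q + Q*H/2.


Ordering cost = D*S/Q = 813.6722
Holding cost = Q*H/2 = 7219.9985
TC = 813.6722 + 7219.9985 = 8033.6707

8033.6707 $/yr


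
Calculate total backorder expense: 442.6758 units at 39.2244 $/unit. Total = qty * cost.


Total = 442.6758 * 39.2244 = 17363.6926

17363.6926 $


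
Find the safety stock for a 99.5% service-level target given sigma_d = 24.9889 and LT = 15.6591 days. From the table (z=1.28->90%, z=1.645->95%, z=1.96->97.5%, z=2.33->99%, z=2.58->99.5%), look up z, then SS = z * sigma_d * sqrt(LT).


From the table, SL = 99.5% corresponds to z = 2.58
sqrt(LT) = sqrt(15.6591) = 3.9572
SS = 2.58 * 24.9889 * 3.9572 = 255.1234

255.1234 units


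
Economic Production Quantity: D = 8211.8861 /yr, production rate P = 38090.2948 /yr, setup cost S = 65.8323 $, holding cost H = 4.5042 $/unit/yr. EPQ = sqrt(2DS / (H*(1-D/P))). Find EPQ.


1 - D/P = 1 - 0.2156 = 0.7844
H*(1-D/P) = 3.5331
2DS = 1081214.6986
EPQ = sqrt(306020.9402) = 553.1916

553.1916 units


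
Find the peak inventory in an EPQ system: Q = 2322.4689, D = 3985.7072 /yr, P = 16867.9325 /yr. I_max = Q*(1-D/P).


D/P = 0.2363
1 - D/P = 0.7637
I_max = 2322.4689 * 0.7637 = 1773.6950

1773.6950 units


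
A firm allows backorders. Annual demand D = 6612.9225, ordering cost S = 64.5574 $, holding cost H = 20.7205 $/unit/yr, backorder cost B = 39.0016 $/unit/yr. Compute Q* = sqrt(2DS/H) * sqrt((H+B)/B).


sqrt(2DS/H) = 202.9947
sqrt((H+B)/B) = 1.2374
Q* = 202.9947 * 1.2374 = 251.1950

251.1950 units


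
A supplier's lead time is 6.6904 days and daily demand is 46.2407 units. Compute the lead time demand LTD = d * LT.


LTD = 46.2407 * 6.6904 = 309.3688

309.3688 units


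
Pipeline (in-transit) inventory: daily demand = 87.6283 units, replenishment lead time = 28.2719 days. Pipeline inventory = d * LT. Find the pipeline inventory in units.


Pipeline = 87.6283 * 28.2719 = 2477.4185

2477.4185 units


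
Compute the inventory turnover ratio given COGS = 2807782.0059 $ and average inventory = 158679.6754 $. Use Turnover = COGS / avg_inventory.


Turnover = 2807782.0059 / 158679.6754 = 17.6947

17.6947


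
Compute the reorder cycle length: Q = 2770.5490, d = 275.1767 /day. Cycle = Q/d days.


Cycle = 2770.5490 / 275.1767 = 10.0683

10.0683 days


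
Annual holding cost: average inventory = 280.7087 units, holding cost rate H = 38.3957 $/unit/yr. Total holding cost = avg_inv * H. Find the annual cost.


Cost = 280.7087 * 38.3957 = 10778.0070

10778.0070 $/yr


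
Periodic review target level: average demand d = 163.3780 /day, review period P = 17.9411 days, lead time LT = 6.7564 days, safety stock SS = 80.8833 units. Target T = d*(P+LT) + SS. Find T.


P + LT = 24.6975
d*(P+LT) = 163.3780 * 24.6975 = 4035.0282
T = 4035.0282 + 80.8833 = 4115.9115

4115.9115 units


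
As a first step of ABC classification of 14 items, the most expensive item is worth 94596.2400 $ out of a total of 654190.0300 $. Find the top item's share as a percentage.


Top item = 94596.2400
Total = 654190.0300
Percentage = 94596.2400 / 654190.0300 * 100 = 14.4601

14.4601%


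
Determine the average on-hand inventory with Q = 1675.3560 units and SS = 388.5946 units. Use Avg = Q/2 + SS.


Q/2 = 837.6780
Avg = 837.6780 + 388.5946 = 1226.2726

1226.2726 units


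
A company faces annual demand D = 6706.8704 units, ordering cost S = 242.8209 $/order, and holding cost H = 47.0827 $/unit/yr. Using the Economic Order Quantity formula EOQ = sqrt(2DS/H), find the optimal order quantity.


2*D*S = 2 * 6706.8704 * 242.8209 = 3257136.6134
2*D*S/H = 69179.0533
EOQ = sqrt(69179.0533) = 263.0191

263.0191 units


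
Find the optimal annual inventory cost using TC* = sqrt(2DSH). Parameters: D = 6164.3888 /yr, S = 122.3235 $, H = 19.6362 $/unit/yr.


2*D*S*H = 29613338.0364
TC* = sqrt(29613338.0364) = 5441.8139

5441.8139 $/yr


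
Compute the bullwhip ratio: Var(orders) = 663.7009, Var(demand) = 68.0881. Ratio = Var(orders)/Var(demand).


BW = 663.7009 / 68.0881 = 9.7477

9.7477


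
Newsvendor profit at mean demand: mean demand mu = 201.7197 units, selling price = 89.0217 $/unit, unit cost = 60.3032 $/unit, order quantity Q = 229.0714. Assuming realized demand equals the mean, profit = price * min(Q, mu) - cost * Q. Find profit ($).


Sales at mu = min(229.0714, 201.7197) = 201.7197
Revenue = 89.0217 * 201.7197 = 17957.4306
Total cost = 60.3032 * 229.0714 = 13813.7384
Profit = 17957.4306 - 13813.7384 = 4143.6922

4143.6922 $


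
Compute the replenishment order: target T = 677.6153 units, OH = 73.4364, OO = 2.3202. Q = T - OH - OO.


Inventory position = OH + OO = 73.4364 + 2.3202 = 75.7566
Q = 677.6153 - 75.7566 = 601.8587

601.8587 units


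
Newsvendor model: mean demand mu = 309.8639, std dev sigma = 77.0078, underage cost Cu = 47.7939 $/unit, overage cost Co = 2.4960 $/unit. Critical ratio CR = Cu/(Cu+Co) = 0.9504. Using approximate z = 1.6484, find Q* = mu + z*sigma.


CR = Cu/(Cu+Co) = 47.7939/(47.7939+2.4960) = 0.9504
z = 1.6484
Q* = 309.8639 + 1.6484 * 77.0078 = 436.8036

436.8036 units


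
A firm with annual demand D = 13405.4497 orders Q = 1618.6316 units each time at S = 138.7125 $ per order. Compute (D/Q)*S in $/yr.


Number of orders = D/Q = 8.2820
Cost = 8.2820 * 138.7125 = 1148.8120

1148.8120 $/yr


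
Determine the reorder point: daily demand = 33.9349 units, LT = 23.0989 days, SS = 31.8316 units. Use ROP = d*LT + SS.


d*LT = 33.9349 * 23.0989 = 783.8589
ROP = 783.8589 + 31.8316 = 815.6905

815.6905 units


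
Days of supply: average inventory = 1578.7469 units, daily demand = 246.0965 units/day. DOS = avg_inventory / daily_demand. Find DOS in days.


DOS = 1578.7469 / 246.0965 = 6.4152

6.4152 days


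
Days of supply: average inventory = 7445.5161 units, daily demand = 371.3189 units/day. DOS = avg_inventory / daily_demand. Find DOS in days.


DOS = 7445.5161 / 371.3189 = 20.0515

20.0515 days


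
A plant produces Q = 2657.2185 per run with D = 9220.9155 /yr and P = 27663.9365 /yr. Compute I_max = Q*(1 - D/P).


D/P = 0.3333
1 - D/P = 0.6667
I_max = 2657.2185 * 0.6667 = 1771.5171

1771.5171 units


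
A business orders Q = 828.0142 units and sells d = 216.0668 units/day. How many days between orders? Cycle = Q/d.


Cycle = 828.0142 / 216.0668 = 3.8322

3.8322 days


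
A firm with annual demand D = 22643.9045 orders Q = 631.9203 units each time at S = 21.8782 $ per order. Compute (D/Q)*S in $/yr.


Number of orders = D/Q = 35.8335
Cost = 35.8335 * 21.8782 = 783.9721

783.9721 $/yr


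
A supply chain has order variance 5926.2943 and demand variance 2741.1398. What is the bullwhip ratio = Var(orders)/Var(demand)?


BW = 5926.2943 / 2741.1398 = 2.1620

2.1620


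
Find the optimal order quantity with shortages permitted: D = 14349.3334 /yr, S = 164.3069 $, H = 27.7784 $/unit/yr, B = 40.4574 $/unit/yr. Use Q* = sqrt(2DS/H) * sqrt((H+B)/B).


sqrt(2DS/H) = 412.0075
sqrt((H+B)/B) = 1.2987
Q* = 412.0075 * 1.2987 = 535.0721

535.0721 units


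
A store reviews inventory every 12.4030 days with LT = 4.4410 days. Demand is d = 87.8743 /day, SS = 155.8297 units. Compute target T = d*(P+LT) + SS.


P + LT = 16.8440
d*(P+LT) = 87.8743 * 16.8440 = 1480.1547
T = 1480.1547 + 155.8297 = 1635.9844

1635.9844 units


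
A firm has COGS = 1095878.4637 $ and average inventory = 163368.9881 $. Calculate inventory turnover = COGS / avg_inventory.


Turnover = 1095878.4637 / 163368.9881 = 6.7080

6.7080


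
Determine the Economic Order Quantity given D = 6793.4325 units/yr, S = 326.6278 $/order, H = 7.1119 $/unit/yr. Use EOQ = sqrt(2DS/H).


2*D*S = 2 * 6793.4325 * 326.6278 = 4437847.8238
2*D*S/H = 624003.1249
EOQ = sqrt(624003.1249) = 789.9387

789.9387 units


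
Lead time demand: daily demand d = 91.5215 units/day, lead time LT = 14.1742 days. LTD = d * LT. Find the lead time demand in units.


LTD = 91.5215 * 14.1742 = 1297.2440

1297.2440 units


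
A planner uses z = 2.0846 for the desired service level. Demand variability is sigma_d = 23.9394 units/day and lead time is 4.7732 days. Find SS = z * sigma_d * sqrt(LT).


sqrt(LT) = sqrt(4.7732) = 2.1848
SS = 2.0846 * 23.9394 * 2.1848 = 109.0287

109.0287 units


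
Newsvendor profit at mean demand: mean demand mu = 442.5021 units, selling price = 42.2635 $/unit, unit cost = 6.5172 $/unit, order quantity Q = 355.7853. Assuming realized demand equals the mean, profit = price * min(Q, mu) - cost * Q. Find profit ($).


Sales at mu = min(355.7853, 442.5021) = 355.7853
Revenue = 42.2635 * 355.7853 = 15036.7320
Total cost = 6.5172 * 355.7853 = 2318.7240
Profit = 15036.7320 - 2318.7240 = 12718.0081

12718.0081 $


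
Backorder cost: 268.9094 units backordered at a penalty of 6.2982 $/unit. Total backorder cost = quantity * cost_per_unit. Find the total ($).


Total = 268.9094 * 6.2982 = 1693.6452

1693.6452 $


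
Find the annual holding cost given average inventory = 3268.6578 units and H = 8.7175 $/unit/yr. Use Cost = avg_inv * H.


Cost = 3268.6578 * 8.7175 = 28494.5244

28494.5244 $/yr


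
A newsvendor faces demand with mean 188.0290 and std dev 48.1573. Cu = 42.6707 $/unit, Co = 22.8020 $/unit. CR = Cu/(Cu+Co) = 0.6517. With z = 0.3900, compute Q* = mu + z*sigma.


CR = Cu/(Cu+Co) = 42.6707/(42.6707+22.8020) = 0.6517
z = 0.3900
Q* = 188.0290 + 0.3900 * 48.1573 = 206.8103

206.8103 units


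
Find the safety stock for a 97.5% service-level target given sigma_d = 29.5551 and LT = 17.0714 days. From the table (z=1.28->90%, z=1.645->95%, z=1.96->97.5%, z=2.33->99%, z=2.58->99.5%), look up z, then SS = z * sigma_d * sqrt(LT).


From the table, SL = 97.5% corresponds to z = 1.96
sqrt(LT) = sqrt(17.0714) = 4.1318
SS = 1.96 * 29.5551 * 4.1318 = 239.3443

239.3443 units


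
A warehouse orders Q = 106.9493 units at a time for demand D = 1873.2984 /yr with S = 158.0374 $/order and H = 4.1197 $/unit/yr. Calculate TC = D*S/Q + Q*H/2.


Ordering cost = D*S/Q = 2768.1454
Holding cost = Q*H/2 = 220.2995
TC = 2768.1454 + 220.2995 = 2988.4449

2988.4449 $/yr


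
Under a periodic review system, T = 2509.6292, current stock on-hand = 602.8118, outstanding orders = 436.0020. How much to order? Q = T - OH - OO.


Inventory position = OH + OO = 602.8118 + 436.0020 = 1038.8138
Q = 2509.6292 - 1038.8138 = 1470.8154

1470.8154 units


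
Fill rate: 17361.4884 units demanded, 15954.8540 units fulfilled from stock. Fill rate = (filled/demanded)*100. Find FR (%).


FR = 15954.8540 / 17361.4884 * 100 = 91.8980

91.8980%


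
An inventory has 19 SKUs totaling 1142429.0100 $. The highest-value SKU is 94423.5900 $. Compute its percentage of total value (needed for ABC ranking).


Top item = 94423.5900
Total = 1142429.0100
Percentage = 94423.5900 / 1142429.0100 * 100 = 8.2652

8.2652%


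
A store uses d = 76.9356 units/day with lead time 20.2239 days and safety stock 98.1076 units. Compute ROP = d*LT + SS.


d*LT = 76.9356 * 20.2239 = 1555.9379
ROP = 1555.9379 + 98.1076 = 1654.0455

1654.0455 units


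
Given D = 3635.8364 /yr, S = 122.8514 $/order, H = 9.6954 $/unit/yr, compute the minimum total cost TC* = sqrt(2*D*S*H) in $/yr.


2*D*S*H = 8661241.9412
TC* = sqrt(8661241.9412) = 2942.9988

2942.9988 $/yr


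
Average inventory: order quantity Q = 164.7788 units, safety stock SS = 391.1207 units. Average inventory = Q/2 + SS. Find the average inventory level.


Q/2 = 82.3894
Avg = 82.3894 + 391.1207 = 473.5101

473.5101 units


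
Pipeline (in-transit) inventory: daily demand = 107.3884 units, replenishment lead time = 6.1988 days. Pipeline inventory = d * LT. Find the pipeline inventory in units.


Pipeline = 107.3884 * 6.1988 = 665.6792

665.6792 units


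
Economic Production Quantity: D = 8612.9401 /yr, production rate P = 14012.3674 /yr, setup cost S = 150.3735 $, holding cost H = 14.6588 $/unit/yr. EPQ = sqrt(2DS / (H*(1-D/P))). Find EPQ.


1 - D/P = 1 - 0.6147 = 0.3853
H*(1-D/P) = 5.6485
2DS = 2590315.8963
EPQ = sqrt(458583.1879) = 677.1877

677.1877 units


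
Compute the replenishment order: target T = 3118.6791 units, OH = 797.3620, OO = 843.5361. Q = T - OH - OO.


Inventory position = OH + OO = 797.3620 + 843.5361 = 1640.8981
Q = 3118.6791 - 1640.8981 = 1477.7810

1477.7810 units


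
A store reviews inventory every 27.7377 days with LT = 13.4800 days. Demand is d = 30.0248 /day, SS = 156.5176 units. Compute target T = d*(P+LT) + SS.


P + LT = 41.2177
d*(P+LT) = 30.0248 * 41.2177 = 1237.5532
T = 1237.5532 + 156.5176 = 1394.0708

1394.0708 units


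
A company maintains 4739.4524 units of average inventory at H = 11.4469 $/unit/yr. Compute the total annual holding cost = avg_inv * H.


Cost = 4739.4524 * 11.4469 = 54252.0377

54252.0377 $/yr


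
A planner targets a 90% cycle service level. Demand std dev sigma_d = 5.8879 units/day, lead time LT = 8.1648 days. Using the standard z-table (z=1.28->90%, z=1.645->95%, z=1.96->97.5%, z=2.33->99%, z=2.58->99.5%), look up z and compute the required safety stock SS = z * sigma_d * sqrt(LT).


From the table, SL = 90% corresponds to z = 1.28
sqrt(LT) = sqrt(8.1648) = 2.8574
SS = 1.28 * 5.8879 * 2.8574 = 21.5349

21.5349 units


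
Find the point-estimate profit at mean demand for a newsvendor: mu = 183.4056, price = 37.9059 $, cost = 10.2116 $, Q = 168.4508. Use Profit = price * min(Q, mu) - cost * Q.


Sales at mu = min(168.4508, 183.4056) = 168.4508
Revenue = 37.9059 * 168.4508 = 6385.2792
Total cost = 10.2116 * 168.4508 = 1720.1522
Profit = 6385.2792 - 1720.1522 = 4665.1270

4665.1270 $


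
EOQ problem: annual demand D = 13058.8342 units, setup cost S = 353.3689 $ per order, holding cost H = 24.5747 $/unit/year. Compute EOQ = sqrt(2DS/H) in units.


2*D*S = 2 * 13058.8342 * 353.3689 = 9229171.7531
2*D*S/H = 375555.8258
EOQ = sqrt(375555.8258) = 612.8261

612.8261 units


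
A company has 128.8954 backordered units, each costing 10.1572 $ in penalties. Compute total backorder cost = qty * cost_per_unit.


Total = 128.8954 * 10.1572 = 1309.2164

1309.2164 $


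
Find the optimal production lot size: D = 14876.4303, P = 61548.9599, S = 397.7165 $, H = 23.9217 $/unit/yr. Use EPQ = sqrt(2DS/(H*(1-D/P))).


1 - D/P = 1 - 0.2417 = 0.7583
H*(1-D/P) = 18.1398
2DS = 11833203.5828
EPQ = sqrt(652333.4899) = 807.6716

807.6716 units


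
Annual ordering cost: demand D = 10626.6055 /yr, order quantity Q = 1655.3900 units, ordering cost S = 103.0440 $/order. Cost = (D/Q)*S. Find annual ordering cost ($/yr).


Number of orders = D/Q = 6.4194
Cost = 6.4194 * 103.0440 = 661.4803

661.4803 $/yr


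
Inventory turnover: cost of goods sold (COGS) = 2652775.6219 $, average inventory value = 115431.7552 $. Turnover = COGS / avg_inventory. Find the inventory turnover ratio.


Turnover = 2652775.6219 / 115431.7552 = 22.9813

22.9813


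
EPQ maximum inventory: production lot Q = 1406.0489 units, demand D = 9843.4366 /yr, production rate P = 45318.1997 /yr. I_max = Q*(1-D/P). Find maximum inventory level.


D/P = 0.2172
1 - D/P = 0.7828
I_max = 1406.0489 * 0.7828 = 1100.6450

1100.6450 units


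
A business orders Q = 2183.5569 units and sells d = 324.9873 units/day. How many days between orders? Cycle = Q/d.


Cycle = 2183.5569 / 324.9873 = 6.7189

6.7189 days


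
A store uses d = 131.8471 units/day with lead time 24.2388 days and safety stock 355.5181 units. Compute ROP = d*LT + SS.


d*LT = 131.8471 * 24.2388 = 3195.8155
ROP = 3195.8155 + 355.5181 = 3551.3336

3551.3336 units


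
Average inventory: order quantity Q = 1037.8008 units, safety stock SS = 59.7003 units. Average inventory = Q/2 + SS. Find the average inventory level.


Q/2 = 518.9004
Avg = 518.9004 + 59.7003 = 578.6007

578.6007 units


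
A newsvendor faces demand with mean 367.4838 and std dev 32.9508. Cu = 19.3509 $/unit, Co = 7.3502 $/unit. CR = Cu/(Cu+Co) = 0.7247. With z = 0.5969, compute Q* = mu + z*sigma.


CR = Cu/(Cu+Co) = 19.3509/(19.3509+7.3502) = 0.7247
z = 0.5969
Q* = 367.4838 + 0.5969 * 32.9508 = 387.1521

387.1521 units


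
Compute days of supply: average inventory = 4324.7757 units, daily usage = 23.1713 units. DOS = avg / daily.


DOS = 4324.7757 / 23.1713 = 186.6436

186.6436 days


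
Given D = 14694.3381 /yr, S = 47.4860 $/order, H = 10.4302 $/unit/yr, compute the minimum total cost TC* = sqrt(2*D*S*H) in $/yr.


2*D*S*H = 14555872.6820
TC* = sqrt(14555872.6820) = 3815.2159

3815.2159 $/yr


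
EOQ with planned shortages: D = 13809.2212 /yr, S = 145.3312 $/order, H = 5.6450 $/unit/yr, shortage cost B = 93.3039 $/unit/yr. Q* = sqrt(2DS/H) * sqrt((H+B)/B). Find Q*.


sqrt(2DS/H) = 843.2319
sqrt((H+B)/B) = 1.0298
Q* = 843.2319 * 1.0298 = 868.3656

868.3656 units


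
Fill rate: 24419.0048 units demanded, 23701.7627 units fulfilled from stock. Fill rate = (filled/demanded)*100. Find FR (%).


FR = 23701.7627 / 24419.0048 * 100 = 97.0628

97.0628%


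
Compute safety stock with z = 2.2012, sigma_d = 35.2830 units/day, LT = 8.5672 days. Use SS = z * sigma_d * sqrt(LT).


sqrt(LT) = sqrt(8.5672) = 2.9270
SS = 2.2012 * 35.2830 * 2.9270 = 227.3236

227.3236 units


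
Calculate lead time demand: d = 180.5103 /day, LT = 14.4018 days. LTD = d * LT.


LTD = 180.5103 * 14.4018 = 2599.6732

2599.6732 units


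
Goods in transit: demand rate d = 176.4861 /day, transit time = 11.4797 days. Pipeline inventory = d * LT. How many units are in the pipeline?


Pipeline = 176.4861 * 11.4797 = 2026.0075

2026.0075 units


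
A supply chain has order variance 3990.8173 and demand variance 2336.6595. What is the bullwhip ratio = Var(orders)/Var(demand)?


BW = 3990.8173 / 2336.6595 = 1.7079

1.7079


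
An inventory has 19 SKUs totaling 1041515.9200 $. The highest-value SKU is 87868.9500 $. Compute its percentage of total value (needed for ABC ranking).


Top item = 87868.9500
Total = 1041515.9200
Percentage = 87868.9500 / 1041515.9200 * 100 = 8.4366

8.4366%


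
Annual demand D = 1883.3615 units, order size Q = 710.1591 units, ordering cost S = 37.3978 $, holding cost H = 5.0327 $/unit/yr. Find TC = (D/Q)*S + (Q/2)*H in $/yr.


Ordering cost = D*S/Q = 99.1800
Holding cost = Q*H/2 = 1787.0089
TC = 99.1800 + 1787.0089 = 1886.1888

1886.1888 $/yr


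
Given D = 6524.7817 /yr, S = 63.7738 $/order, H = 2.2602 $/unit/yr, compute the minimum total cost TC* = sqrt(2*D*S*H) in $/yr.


2*D*S*H = 1880984.2008
TC* = sqrt(1880984.2008) = 1371.4898

1371.4898 $/yr


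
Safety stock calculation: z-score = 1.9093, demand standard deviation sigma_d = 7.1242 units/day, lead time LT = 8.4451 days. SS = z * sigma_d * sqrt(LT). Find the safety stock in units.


sqrt(LT) = sqrt(8.4451) = 2.9060
SS = 1.9093 * 7.1242 * 2.9060 = 39.5287

39.5287 units


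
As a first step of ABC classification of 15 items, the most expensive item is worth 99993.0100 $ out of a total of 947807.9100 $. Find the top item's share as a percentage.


Top item = 99993.0100
Total = 947807.9100
Percentage = 99993.0100 / 947807.9100 * 100 = 10.5499

10.5499%


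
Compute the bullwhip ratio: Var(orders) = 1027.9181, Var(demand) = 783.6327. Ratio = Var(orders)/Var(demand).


BW = 1027.9181 / 783.6327 = 1.3117

1.3117


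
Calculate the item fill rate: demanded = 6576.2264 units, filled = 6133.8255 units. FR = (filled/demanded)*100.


FR = 6133.8255 / 6576.2264 * 100 = 93.2727

93.2727%


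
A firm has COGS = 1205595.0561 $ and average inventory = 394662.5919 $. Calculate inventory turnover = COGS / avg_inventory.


Turnover = 1205595.0561 / 394662.5919 = 3.0547

3.0547


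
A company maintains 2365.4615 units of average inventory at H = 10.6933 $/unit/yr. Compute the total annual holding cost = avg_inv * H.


Cost = 2365.4615 * 10.6933 = 25294.5895

25294.5895 $/yr


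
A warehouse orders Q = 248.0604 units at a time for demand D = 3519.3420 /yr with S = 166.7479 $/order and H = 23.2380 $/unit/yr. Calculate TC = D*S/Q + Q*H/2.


Ordering cost = D*S/Q = 2365.7258
Holding cost = Q*H/2 = 2882.2138
TC = 2365.7258 + 2882.2138 = 5247.9396

5247.9396 $/yr


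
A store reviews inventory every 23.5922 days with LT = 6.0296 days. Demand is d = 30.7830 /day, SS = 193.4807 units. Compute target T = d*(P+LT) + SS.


P + LT = 29.6218
d*(P+LT) = 30.7830 * 29.6218 = 911.8479
T = 911.8479 + 193.4807 = 1105.3286

1105.3286 units


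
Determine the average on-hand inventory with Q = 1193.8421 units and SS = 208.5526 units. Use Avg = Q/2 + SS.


Q/2 = 596.9211
Avg = 596.9211 + 208.5526 = 805.4737

805.4737 units


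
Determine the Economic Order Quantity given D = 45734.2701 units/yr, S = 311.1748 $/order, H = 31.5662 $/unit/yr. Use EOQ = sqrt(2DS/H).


2*D*S = 2 * 45734.2701 * 311.1748 = 28462704.7030
2*D*S/H = 901682.9616
EOQ = sqrt(901682.9616) = 949.5699

949.5699 units


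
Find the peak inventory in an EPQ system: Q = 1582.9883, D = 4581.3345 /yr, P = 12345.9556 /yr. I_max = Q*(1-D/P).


D/P = 0.3711
1 - D/P = 0.6289
I_max = 1582.9883 * 0.6289 = 995.5733

995.5733 units


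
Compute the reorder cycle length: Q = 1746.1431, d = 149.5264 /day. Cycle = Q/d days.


Cycle = 1746.1431 / 149.5264 = 11.6778

11.6778 days


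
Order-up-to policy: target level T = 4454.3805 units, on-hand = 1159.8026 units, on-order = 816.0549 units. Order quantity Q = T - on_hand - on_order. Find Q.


Inventory position = OH + OO = 1159.8026 + 816.0549 = 1975.8575
Q = 4454.3805 - 1975.8575 = 2478.5230

2478.5230 units


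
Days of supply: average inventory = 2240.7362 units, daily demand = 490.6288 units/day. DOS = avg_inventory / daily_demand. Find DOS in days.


DOS = 2240.7362 / 490.6288 = 4.5671

4.5671 days


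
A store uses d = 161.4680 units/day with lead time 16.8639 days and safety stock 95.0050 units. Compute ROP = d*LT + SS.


d*LT = 161.4680 * 16.8639 = 2722.9802
ROP = 2722.9802 + 95.0050 = 2817.9852

2817.9852 units


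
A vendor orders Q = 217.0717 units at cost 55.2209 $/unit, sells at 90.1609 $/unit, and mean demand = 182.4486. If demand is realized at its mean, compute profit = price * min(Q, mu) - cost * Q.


Sales at mu = min(217.0717, 182.4486) = 182.4486
Revenue = 90.1609 * 182.4486 = 16449.7300
Total cost = 55.2209 * 217.0717 = 11986.8946
Profit = 16449.7300 - 11986.8946 = 4462.8353

4462.8353 $


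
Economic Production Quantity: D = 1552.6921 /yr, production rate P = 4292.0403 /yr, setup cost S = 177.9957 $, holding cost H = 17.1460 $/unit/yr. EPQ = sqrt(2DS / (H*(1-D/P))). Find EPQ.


1 - D/P = 1 - 0.3618 = 0.6382
H*(1-D/P) = 10.9432
2DS = 552745.0344
EPQ = sqrt(50510.1412) = 224.7446

224.7446 units


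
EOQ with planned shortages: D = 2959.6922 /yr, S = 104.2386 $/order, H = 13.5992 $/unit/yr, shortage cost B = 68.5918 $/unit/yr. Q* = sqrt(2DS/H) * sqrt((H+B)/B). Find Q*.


sqrt(2DS/H) = 213.0080
sqrt((H+B)/B) = 1.0947
Q* = 213.0080 * 1.0947 = 233.1696

233.1696 units


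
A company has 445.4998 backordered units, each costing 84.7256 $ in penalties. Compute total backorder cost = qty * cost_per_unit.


Total = 445.4998 * 84.7256 = 37745.2379

37745.2379 $


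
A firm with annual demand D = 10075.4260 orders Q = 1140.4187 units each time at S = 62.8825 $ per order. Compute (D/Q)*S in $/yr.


Number of orders = D/Q = 8.8348
Cost = 8.8348 * 62.8825 = 555.5573

555.5573 $/yr


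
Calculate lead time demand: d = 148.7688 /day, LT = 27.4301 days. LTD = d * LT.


LTD = 148.7688 * 27.4301 = 4080.7431

4080.7431 units


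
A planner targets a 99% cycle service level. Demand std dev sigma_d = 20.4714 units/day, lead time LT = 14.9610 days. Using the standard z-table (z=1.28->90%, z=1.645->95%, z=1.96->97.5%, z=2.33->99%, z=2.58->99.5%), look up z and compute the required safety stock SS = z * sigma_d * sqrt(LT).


From the table, SL = 99% corresponds to z = 2.33
sqrt(LT) = sqrt(14.9610) = 3.8679
SS = 2.33 * 20.4714 * 3.8679 = 184.4946

184.4946 units


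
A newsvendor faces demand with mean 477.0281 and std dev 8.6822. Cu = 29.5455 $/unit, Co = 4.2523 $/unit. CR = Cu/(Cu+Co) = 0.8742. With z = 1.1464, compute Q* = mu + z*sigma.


CR = Cu/(Cu+Co) = 29.5455/(29.5455+4.2523) = 0.8742
z = 1.1464
Q* = 477.0281 + 1.1464 * 8.6822 = 486.9814

486.9814 units


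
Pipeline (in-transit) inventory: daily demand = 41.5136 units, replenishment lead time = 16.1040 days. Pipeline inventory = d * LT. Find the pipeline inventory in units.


Pipeline = 41.5136 * 16.1040 = 668.5350

668.5350 units


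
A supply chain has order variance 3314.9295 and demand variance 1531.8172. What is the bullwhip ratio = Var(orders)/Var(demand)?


BW = 3314.9295 / 1531.8172 = 2.1641

2.1641


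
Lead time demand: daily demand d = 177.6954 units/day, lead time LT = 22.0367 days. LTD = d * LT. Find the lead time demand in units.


LTD = 177.6954 * 22.0367 = 3915.8202

3915.8202 units


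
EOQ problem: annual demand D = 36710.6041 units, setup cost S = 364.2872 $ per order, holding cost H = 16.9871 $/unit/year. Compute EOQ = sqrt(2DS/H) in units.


2*D*S = 2 * 36710.6041 * 364.2872 = 26746406.3558
2*D*S/H = 1574512.7983
EOQ = sqrt(1574512.7983) = 1254.7959

1254.7959 units


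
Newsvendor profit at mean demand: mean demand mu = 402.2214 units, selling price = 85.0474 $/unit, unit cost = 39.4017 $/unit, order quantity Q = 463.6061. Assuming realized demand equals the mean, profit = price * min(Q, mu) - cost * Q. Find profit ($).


Sales at mu = min(463.6061, 402.2214) = 402.2214
Revenue = 85.0474 * 402.2214 = 34207.8843
Total cost = 39.4017 * 463.6061 = 18266.8685
Profit = 34207.8843 - 18266.8685 = 15941.0158

15941.0158 $


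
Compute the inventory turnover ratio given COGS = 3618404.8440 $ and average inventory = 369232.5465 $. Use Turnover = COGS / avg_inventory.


Turnover = 3618404.8440 / 369232.5465 = 9.7998

9.7998


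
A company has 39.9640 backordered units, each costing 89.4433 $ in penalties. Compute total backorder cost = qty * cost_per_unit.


Total = 39.9640 * 89.4433 = 3574.5120

3574.5120 $


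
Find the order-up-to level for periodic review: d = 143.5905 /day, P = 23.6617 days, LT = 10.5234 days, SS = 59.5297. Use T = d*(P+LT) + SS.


P + LT = 34.1851
d*(P+LT) = 143.5905 * 34.1851 = 4908.6556
T = 4908.6556 + 59.5297 = 4968.1853

4968.1853 units


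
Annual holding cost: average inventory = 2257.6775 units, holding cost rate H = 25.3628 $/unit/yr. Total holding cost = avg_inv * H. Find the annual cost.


Cost = 2257.6775 * 25.3628 = 57261.0229

57261.0229 $/yr
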